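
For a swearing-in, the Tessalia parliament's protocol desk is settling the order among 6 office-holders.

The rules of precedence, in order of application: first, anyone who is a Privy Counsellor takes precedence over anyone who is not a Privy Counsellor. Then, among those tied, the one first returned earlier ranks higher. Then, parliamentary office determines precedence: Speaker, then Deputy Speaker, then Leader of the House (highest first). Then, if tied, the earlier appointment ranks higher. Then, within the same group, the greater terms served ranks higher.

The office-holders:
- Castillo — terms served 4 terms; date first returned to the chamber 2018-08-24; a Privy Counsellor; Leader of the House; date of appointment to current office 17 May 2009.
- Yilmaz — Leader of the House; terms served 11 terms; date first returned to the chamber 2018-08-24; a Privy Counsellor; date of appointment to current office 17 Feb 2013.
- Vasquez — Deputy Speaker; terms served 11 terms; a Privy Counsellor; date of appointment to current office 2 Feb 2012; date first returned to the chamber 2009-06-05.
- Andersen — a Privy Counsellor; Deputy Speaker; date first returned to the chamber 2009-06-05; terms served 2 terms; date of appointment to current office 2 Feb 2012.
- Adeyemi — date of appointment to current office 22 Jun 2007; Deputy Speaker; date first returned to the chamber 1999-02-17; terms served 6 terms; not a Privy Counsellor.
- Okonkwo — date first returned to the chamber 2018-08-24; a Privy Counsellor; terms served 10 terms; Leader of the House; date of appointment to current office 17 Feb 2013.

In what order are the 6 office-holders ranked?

Vasquez, Andersen, Castillo, Yilmaz, Okonkwo, Adeyemi

By the first rule: Vasquez, Andersen, Castillo, Yilmaz and Okonkwo (each a Privy Counsellor); then Adeyemi (not a Privy Counsellor).
Among Vasquez, Andersen, Castillo, Yilmaz and Okonkwo, by date first returned to the chamber (earlier first): Vasquez and Andersen (2009-06-05) before Castillo, Yilmaz and Okonkwo (2018-08-24).
Vasquez and Andersen are each Deputy Speaker, so the next rule applies.
Vasquez and Andersen both have date of appointment to current office 2 Feb 2012, so the next rule applies.
Among Vasquez and Andersen, by terms served (higher first): Vasquez (11 terms) before Andersen (2 terms).
Castillo, Yilmaz and Okonkwo are each Leader of the House, so the next rule applies.
Among Castillo, Yilmaz and Okonkwo, by date of appointment to current office (earlier first): Castillo (17 May 2009) before Yilmaz and Okonkwo (17 Feb 2013).
Among Yilmaz and Okonkwo, by terms served (higher first): Yilmaz (11 terms) before Okonkwo (10 terms).
Full order: Vasquez, Andersen, Castillo, Yilmaz, Okonkwo, Adeyemi.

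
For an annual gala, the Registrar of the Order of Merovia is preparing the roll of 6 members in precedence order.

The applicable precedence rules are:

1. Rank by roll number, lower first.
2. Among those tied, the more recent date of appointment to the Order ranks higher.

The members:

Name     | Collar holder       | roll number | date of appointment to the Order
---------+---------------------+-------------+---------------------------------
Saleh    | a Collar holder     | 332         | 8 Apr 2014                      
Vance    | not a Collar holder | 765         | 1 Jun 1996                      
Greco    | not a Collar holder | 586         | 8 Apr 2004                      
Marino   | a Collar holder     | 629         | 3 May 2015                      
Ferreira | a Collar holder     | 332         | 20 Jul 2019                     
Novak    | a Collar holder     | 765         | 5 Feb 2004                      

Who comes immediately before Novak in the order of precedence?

Marino

By roll number (lower first): Ferreira and Saleh (both 332); then Greco (586); then Marino (629); then Novak and Vance (both 765).
Among Ferreira and Saleh, by date of appointment to the Order (later first): Ferreira (20 Jul 2019) before Saleh (8 Apr 2014).
Among Novak and Vance, by date of appointment to the Order (later first): Novak (5 Feb 2004) before Vance (1 Jun 1996).
Order: Ferreira, Saleh, Greco, Marino, Novak, Vance.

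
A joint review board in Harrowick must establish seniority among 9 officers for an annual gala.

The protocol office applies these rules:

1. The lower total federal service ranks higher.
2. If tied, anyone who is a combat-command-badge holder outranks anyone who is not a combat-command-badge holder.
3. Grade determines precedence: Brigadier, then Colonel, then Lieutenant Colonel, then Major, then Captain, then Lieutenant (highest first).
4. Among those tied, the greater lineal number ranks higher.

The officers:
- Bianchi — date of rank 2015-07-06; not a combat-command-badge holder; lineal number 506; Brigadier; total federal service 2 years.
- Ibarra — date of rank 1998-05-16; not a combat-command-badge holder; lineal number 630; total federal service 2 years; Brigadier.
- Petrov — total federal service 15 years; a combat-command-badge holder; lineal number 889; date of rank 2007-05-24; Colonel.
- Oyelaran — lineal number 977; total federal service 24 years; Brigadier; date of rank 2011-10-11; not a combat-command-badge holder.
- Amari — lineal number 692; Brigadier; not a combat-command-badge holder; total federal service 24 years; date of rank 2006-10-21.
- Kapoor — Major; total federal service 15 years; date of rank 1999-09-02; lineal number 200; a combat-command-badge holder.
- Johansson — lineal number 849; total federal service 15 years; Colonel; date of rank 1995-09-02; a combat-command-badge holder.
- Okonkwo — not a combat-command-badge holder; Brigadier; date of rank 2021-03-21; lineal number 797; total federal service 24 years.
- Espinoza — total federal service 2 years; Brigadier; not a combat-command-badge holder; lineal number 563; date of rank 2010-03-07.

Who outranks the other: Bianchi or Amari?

Bianchi

By total federal service (lower first): Ibarra, Espinoza and Bianchi (each 2 years); then Petrov, Johansson and Kapoor (each 15 years); then Oyelaran, Okonkwo and Amari (each 24 years).
Ibarra, Espinoza and Bianchi are each not a combat-command-badge holder, so the next rule applies.
Ibarra, Espinoza and Bianchi are each Brigadier, so the next rule applies.
Among Ibarra, Espinoza and Bianchi, by lineal number (higher first): Ibarra (630) before Espinoza (563) before Bianchi (506).
Petrov, Johansson and Kapoor are each a combat-command-badge holder, so the next rule applies.
Among Petrov, Johansson and Kapoor, by grade: Petrov and Johansson (Colonel) before Kapoor (Major).
Among Petrov and Johansson, by lineal number (higher first): Petrov (889) before Johansson (849).
Oyelaran, Okonkwo and Amari are each not a combat-command-badge holder, so the next rule applies.
Oyelaran, Okonkwo and Amari are each Brigadier, so the next rule applies.
Among Oyelaran, Okonkwo and Amari, by lineal number (higher first): Oyelaran (977) before Okonkwo (797) before Amari (692).
So Bianchi takes precedence.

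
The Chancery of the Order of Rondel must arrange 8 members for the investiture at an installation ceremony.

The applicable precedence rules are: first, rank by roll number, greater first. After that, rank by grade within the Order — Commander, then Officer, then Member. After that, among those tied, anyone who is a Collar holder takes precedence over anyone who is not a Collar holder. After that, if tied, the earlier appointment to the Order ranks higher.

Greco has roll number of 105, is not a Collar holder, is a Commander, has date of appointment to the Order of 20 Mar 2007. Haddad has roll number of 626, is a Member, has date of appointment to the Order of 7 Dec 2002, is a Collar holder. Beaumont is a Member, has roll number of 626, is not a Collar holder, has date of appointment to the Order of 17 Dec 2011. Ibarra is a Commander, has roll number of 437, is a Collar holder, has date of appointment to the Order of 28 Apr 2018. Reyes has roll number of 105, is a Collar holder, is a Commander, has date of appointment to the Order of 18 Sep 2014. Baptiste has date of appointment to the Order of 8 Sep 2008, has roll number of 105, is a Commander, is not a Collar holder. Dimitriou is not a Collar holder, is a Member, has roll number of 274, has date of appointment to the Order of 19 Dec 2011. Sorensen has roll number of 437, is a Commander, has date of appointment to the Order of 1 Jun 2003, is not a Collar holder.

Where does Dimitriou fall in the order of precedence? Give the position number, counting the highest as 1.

5

By roll number (higher first): Haddad and Beaumont (both 626); then Ibarra and Sorensen (both 437); then Dimitriou (274); then Reyes, Greco and Baptiste (each 105).
Haddad and Beaumont are each Member, so the next rule applies.
Among Haddad and Beaumont, a Collar holder before not a Collar holder: Haddad (a Collar holder) before Beaumont (not a Collar holder).
Ibarra and Sorensen are each Commander, so the next rule applies.
Among Ibarra and Sorensen, a Collar holder before not a Collar holder: Ibarra (a Collar holder) before Sorensen (not a Collar holder).
Reyes, Greco and Baptiste are each Commander, so the next rule applies.
Among Reyes, Greco and Baptiste, a Collar holder before not a Collar holder: Reyes (a Collar holder) before Greco and Baptiste (not a Collar holder).
Among Greco and Baptiste, by date of appointment to the Order (earlier first): Greco (20 Mar 2007) before Baptiste (8 Sep 2008).
Order: Haddad, Beaumont, Ibarra, Sorensen, Dimitriou, Reyes, Greco, Baptiste. So position 5.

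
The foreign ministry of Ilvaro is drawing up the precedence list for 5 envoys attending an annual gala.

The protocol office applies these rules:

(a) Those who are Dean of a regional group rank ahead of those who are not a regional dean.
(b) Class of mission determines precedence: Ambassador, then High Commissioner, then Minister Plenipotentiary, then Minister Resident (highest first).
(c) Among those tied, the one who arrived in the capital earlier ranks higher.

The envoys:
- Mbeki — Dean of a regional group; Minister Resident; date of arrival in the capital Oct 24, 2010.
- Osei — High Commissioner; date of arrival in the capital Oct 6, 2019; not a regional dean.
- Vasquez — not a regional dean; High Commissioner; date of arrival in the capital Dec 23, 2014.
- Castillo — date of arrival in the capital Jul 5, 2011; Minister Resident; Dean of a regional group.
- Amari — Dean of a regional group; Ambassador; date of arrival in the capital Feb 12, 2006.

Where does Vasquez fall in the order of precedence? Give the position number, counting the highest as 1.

By the first rule: Amari, Mbeki and Castillo (each Dean of a regional group); then Vasquez and Osei (both not a regional dean).
Among Amari, Mbeki and Castillo, by class of mission: Amari (Ambassador) before Mbeki and Castillo (Minister Resident).
Among Mbeki and Castillo, by date of arrival in the capital (earlier first): Mbeki (Oct 24, 2010) before Castillo (Jul 5, 2011).
Vasquez and Osei are each High Commissioner, so the next rule applies.
Among Vasquez and Osei, by date of arrival in the capital (earlier first): Vasquez (Dec 23, 2014) before Osei (Oct 6, 2019).
Order: Amari, Mbeki, Castillo, Vasquez, Osei. So position 4.

4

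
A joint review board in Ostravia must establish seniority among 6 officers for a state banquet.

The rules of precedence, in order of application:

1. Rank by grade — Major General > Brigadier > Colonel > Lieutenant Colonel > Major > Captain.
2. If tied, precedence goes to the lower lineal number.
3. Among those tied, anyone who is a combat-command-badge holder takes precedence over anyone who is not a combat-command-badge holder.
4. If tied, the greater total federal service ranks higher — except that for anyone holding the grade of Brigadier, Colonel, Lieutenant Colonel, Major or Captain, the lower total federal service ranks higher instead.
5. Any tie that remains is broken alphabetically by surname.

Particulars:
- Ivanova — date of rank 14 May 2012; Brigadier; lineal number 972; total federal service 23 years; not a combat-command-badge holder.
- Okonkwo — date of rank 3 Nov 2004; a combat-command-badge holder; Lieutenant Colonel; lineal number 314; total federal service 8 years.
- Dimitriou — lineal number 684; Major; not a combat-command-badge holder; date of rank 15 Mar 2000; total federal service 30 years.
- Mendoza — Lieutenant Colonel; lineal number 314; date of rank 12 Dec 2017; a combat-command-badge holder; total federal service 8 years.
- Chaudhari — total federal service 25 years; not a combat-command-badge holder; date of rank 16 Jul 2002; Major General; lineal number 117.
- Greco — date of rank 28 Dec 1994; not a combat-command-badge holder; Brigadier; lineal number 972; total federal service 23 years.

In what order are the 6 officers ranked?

Chaudhari, Greco, Ivanova, Mendoza, Okonkwo, Dimitriou

By grade: Chaudhari (Major General); then Greco and Ivanova (Brigadier); then Mendoza and Okonkwo (Lieutenant Colonel); then Dimitriou (Major).
Greco and Ivanova both have lineal number 972, so the next rule applies.
Greco and Ivanova are each not a combat-command-badge holder, so the next rule applies.
Greco and Ivanova both have total federal service 23 years, so the next rule applies.
Among Greco and Ivanova, alphabetically by surname: Greco before Ivanova.
Mendoza and Okonkwo both have lineal number 314, so the next rule applies.
Mendoza and Okonkwo are each a combat-command-badge holder, so the next rule applies.
Mendoza and Okonkwo both have total federal service 8 years, so the next rule applies.
Among Mendoza and Okonkwo, alphabetically by surname: Mendoza before Okonkwo.
Full order: Chaudhari, Greco, Ivanova, Mendoza, Okonkwo, Dimitriou.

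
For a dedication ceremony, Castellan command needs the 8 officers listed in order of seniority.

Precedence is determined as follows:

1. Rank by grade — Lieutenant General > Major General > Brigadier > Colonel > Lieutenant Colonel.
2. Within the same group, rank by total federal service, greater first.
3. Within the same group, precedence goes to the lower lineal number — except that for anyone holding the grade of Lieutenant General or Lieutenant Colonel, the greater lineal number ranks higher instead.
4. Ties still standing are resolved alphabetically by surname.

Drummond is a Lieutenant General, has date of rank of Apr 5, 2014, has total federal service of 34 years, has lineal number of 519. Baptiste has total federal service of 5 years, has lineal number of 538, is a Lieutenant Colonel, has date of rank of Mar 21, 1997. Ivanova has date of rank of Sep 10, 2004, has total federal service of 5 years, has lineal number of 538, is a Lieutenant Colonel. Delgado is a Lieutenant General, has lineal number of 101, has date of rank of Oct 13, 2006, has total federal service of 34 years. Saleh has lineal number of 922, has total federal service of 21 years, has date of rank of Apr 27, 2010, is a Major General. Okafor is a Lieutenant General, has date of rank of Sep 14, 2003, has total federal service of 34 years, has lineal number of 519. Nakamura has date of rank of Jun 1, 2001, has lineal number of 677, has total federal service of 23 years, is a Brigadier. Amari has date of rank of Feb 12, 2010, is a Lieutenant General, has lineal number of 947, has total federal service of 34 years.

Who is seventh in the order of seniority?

By grade: Amari, Drummond, Okafor and Delgado (Lieutenant General); then Saleh (Major General); then Nakamura (Brigadier); then Baptiste and Ivanova (Lieutenant Colonel).
Amari, Drummond, Okafor and Delgado all have total federal service 34 years, so the next rule applies.
Among Amari, Drummond, Okafor and Delgado, by lineal number (higher first) (reversed rule for this group): Amari (947) before Drummond and Okafor (519) before Delgado (101).
Among Drummond and Okafor, alphabetically by surname: Drummond before Okafor.
Baptiste and Ivanova both have total federal service 5 years, so the next rule applies.
Baptiste and Ivanova both have lineal number 538, so the next rule applies.
Among Baptiste and Ivanova, alphabetically by surname: Baptiste before Ivanova.
Order: Amari, Drummond, Okafor, Delgado, Saleh, Nakamura, Baptiste, Ivanova.

Baptiste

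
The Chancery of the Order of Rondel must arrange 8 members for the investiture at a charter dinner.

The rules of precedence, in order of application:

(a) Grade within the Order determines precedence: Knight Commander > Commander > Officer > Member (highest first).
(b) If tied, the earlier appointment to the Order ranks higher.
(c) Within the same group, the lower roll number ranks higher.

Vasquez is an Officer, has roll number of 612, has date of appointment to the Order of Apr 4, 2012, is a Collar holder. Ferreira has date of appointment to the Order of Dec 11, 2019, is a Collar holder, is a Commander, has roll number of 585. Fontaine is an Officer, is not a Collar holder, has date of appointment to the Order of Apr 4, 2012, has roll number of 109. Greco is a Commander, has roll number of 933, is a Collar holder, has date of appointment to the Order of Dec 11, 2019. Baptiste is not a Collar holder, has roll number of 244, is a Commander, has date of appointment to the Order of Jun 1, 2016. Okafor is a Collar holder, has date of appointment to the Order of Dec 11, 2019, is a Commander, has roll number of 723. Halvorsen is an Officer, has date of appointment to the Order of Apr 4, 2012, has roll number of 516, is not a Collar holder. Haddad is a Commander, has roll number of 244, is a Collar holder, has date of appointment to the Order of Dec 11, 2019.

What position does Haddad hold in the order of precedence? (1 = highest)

By grade within the Order: Baptiste, Haddad, Ferreira, Okafor and Greco (Commander); then Fontaine, Halvorsen and Vasquez (Officer).
Among Baptiste, Haddad, Ferreira, Okafor and Greco, by date of appointment to the Order (earlier first): Baptiste (Jun 1, 2016) before Haddad, Ferreira, Okafor and Greco (Dec 11, 2019).
Among Haddad, Ferreira, Okafor and Greco, by roll number (lower first): Haddad (244) before Ferreira (585) before Okafor (723) before Greco (933).
Fontaine, Halvorsen and Vasquez all have date of appointment to the Order Apr 4, 2012, so the next rule applies.
Among Fontaine, Halvorsen and Vasquez, by roll number (lower first): Fontaine (109) before Halvorsen (516) before Vasquez (612).
Order: Baptiste, Haddad, Ferreira, Okafor, Greco, Fontaine, Halvorsen, Vasquez. So position 2.

2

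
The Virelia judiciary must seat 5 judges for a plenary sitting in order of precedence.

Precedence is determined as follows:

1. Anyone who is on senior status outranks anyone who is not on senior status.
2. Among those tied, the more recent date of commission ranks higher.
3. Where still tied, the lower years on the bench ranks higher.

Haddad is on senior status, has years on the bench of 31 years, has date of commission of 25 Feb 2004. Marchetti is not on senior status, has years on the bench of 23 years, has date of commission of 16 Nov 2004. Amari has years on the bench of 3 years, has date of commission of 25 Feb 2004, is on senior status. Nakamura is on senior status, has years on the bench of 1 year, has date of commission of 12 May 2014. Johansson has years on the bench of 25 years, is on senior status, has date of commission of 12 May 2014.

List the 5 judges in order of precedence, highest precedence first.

Nakamura, Johansson, Amari, Haddad, Marchetti

By the first rule: Nakamura, Johansson, Amari and Haddad (each on senior status); then Marchetti (not on senior status).
Among Nakamura, Johansson, Amari and Haddad, by date of commission (later first): Nakamura and Johansson (12 May 2014) before Amari and Haddad (25 Feb 2004).
Among Nakamura and Johansson, by years on the bench (lower first): Nakamura (1 year) before Johansson (25 years).
Among Amari and Haddad, by years on the bench (lower first): Amari (3 years) before Haddad (31 years).
Full order: Nakamura, Johansson, Amari, Haddad, Marchetti.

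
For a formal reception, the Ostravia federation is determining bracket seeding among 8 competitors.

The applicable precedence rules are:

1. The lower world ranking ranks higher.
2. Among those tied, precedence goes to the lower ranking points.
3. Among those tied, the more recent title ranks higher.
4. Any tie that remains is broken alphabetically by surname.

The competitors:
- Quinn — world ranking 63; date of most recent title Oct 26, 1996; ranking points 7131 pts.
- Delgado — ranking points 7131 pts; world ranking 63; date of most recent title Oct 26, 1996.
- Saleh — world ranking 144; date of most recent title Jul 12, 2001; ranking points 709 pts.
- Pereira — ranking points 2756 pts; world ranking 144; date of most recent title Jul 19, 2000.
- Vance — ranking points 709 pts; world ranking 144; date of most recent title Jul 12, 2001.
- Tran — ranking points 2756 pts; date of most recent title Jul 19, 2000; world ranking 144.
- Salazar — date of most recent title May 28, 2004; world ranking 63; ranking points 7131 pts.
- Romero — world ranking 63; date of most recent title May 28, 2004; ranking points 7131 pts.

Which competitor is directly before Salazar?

Romero

By world ranking (lower first): Romero, Salazar, Delgado and Quinn (each 63); then Saleh, Vance, Pereira and Tran (each 144).
Romero, Salazar, Delgado and Quinn all have ranking points 7131 pts, so the next rule applies.
Among Romero, Salazar, Delgado and Quinn, by date of most recent title (later first): Romero and Salazar (May 28, 2004) before Delgado and Quinn (Oct 26, 1996).
Among Romero and Salazar, alphabetically by surname: Romero before Salazar.
Among Delgado and Quinn, alphabetically by surname: Delgado before Quinn.
Among Saleh, Vance, Pereira and Tran, by ranking points (lower first): Saleh and Vance (709 pts) before Pereira and Tran (2756 pts).
Saleh and Vance both have date of most recent title Jul 12, 2001, so the next rule applies.
Among Saleh and Vance, alphabetically by surname: Saleh before Vance.
Pereira and Tran both have date of most recent title Jul 19, 2000, so the next rule applies.
Among Pereira and Tran, alphabetically by surname: Pereira before Tran.
Order: Romero, Salazar, Delgado, Quinn, Saleh, Vance, Pereira, Tran.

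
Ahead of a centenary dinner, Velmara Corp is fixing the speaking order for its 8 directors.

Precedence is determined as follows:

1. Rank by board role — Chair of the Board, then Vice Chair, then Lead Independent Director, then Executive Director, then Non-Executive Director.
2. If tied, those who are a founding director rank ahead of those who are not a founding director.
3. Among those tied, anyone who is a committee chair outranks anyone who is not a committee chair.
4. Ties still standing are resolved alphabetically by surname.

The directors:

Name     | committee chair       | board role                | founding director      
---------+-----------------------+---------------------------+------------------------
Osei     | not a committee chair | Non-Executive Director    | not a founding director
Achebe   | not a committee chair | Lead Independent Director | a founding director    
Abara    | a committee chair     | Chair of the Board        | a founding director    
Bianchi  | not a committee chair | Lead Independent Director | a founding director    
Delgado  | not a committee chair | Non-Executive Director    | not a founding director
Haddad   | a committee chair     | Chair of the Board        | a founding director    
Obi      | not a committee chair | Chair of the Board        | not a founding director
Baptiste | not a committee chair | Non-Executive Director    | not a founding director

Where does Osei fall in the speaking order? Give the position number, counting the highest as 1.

8

By board role: Abara, Haddad and Obi (Chair of the Board); then Achebe and Bianchi (Lead Independent Director); then Baptiste, Delgado and Osei (Non-Executive Director).
Among Abara, Haddad and Obi, a founding director before not a founding director: Abara and Haddad (a founding director) before Obi (not a founding director).
Abara and Haddad are each a committee chair, so the next rule applies.
Among Abara and Haddad, alphabetically by surname: Abara before Haddad.
Achebe and Bianchi are each a founding director, so the next rule applies.
Achebe and Bianchi are each not a committee chair, so the next rule applies.
Among Achebe and Bianchi, alphabetically by surname: Achebe before Bianchi.
Baptiste, Delgado and Osei are each not a founding director, so the next rule applies.
Baptiste, Delgado and Osei are each not a committee chair, so the next rule applies.
Among Baptiste, Delgado and Osei, alphabetically by surname: Baptiste before Delgado before Osei.
Order: Abara, Haddad, Obi, Achebe, Bianchi, Baptiste, Delgado, Osei. So position 8.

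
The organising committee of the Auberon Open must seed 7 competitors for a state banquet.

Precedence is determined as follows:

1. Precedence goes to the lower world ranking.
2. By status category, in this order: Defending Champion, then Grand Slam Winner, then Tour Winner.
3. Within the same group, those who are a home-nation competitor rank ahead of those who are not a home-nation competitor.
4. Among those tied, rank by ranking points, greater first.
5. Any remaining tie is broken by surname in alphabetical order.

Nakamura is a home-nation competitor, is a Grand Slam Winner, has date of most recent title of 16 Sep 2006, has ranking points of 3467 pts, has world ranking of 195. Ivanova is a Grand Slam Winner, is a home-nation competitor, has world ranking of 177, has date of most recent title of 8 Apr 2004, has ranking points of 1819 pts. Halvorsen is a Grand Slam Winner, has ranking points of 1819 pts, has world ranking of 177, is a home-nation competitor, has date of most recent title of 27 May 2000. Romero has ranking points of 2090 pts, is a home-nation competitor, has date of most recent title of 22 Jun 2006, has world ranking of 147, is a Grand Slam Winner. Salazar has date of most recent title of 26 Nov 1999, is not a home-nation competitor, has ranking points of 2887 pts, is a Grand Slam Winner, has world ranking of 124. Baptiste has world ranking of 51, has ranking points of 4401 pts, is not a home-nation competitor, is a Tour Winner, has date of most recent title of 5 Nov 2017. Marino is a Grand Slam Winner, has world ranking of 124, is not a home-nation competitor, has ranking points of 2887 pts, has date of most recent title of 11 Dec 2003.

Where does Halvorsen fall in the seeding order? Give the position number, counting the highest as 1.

5

By world ranking (lower first): Baptiste (51); then Marino and Salazar (both 124); then Romero (147); then Halvorsen and Ivanova (both 177); then Nakamura (195).
Marino and Salazar are each Grand Slam Winner, so the next rule applies.
Marino and Salazar are each not a home-nation competitor, so the next rule applies.
Marino and Salazar both have ranking points 2887 pts, so the next rule applies.
Among Marino and Salazar, alphabetically by surname: Marino before Salazar.
Halvorsen and Ivanova are each Grand Slam Winner, so the next rule applies.
Halvorsen and Ivanova are each a home-nation competitor, so the next rule applies.
Halvorsen and Ivanova both have ranking points 1819 pts, so the next rule applies.
Among Halvorsen and Ivanova, alphabetically by surname: Halvorsen before Ivanova.
Order: Baptiste, Marino, Salazar, Romero, Halvorsen, Ivanova, Nakamura. So position 5.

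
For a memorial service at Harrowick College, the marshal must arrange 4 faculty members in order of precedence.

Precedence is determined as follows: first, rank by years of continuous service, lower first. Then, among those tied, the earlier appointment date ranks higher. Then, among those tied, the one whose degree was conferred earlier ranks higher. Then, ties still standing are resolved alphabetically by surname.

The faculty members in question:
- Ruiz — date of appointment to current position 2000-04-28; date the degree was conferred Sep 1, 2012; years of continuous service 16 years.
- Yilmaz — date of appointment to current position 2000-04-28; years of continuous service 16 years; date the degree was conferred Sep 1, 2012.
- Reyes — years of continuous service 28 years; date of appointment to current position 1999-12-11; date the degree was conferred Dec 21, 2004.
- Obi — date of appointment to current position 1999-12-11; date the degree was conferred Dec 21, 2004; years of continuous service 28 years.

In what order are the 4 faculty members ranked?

By years of continuous service (lower first): Ruiz and Yilmaz (both 16 years); then Obi and Reyes (both 28 years).
Ruiz and Yilmaz both have date of appointment to current position 2000-04-28, so the next rule applies.
Ruiz and Yilmaz both have date the degree was conferred Sep 1, 2012, so the next rule applies.
Among Ruiz and Yilmaz, alphabetically by surname: Ruiz before Yilmaz.
Obi and Reyes both have date of appointment to current position 1999-12-11, so the next rule applies.
Obi and Reyes both have date the degree was conferred Dec 21, 2004, so the next rule applies.
Among Obi and Reyes, alphabetically by surname: Obi before Reyes.
Full order: Ruiz, Yilmaz, Obi, Reyes.

Ruiz, Yilmaz, Obi, Reyes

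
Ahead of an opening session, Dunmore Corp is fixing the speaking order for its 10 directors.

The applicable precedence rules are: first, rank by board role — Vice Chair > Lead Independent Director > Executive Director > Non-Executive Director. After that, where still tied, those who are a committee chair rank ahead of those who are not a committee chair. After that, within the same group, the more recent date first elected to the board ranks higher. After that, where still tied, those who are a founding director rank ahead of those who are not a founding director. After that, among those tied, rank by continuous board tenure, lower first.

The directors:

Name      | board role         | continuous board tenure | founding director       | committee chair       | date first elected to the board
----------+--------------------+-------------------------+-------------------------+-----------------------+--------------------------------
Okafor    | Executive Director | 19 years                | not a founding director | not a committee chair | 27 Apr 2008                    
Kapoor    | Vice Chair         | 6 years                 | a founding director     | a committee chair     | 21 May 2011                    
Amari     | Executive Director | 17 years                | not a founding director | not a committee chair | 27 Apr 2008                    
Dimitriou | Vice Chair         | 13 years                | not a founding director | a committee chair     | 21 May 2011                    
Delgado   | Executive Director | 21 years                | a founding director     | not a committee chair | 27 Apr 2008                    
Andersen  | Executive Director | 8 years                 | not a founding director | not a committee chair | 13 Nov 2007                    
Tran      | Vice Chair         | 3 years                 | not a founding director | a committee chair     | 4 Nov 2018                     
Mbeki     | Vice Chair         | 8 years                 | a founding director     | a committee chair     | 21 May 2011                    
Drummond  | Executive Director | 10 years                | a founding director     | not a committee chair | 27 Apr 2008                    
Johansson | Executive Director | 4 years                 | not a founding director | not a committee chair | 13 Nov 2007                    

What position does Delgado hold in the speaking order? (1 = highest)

By board role: Tran, Kapoor, Mbeki and Dimitriou (Vice Chair); then Drummond, Delgado, Amari, Okafor, Johansson and Andersen (Executive Director).
Tran, Kapoor, Mbeki and Dimitriou are each a committee chair, so the next rule applies.
Among Tran, Kapoor, Mbeki and Dimitriou, by date first elected to the board (later first): Tran (4 Nov 2018) before Kapoor, Mbeki and Dimitriou (21 May 2011).
Among Kapoor, Mbeki and Dimitriou, a founding director before not a founding director: Kapoor and Mbeki (a founding director) before Dimitriou (not a founding director).
Among Kapoor and Mbeki, by continuous board tenure (lower first): Kapoor (6 years) before Mbeki (8 years).
Drummond, Delgado, Amari, Okafor, Johansson and Andersen are each not a committee chair, so the next rule applies.
Among Drummond, Delgado, Amari, Okafor, Johansson and Andersen, by date first elected to the board (later first): Drummond, Delgado, Amari and Okafor (27 Apr 2008) before Johansson and Andersen (13 Nov 2007).
Among Drummond, Delgado, Amari and Okafor, a founding director before not a founding director: Drummond and Delgado (a founding director) before Amari and Okafor (not a founding director).
Among Drummond and Delgado, by continuous board tenure (lower first): Drummond (10 years) before Delgado (21 years).
Among Amari and Okafor, by continuous board tenure (lower first): Amari (17 years) before Okafor (19 years).
Johansson and Andersen are each not a founding director, so the next rule applies.
Among Johansson and Andersen, by continuous board tenure (lower first): Johansson (4 years) before Andersen (8 years).
Order: Tran, Kapoor, Mbeki, Dimitriou, Drummond, Delgado, Amari, Okafor, Johansson, Andersen. So position 6.

6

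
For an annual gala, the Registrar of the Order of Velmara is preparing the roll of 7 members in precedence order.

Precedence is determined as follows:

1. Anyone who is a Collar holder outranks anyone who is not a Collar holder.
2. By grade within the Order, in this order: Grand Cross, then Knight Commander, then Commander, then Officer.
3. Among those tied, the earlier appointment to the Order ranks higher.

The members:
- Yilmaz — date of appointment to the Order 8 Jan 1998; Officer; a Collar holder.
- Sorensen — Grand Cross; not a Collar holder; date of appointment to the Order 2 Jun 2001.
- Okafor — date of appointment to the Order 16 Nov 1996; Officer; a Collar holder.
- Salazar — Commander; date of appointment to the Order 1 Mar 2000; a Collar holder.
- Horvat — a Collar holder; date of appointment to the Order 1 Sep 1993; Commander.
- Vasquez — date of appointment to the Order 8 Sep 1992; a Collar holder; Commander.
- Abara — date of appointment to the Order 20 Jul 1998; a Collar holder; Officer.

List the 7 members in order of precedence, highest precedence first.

Vasquez, Horvat, Salazar, Okafor, Yilmaz, Abara, Sorensen

By the first rule: Vasquez, Horvat, Salazar, Okafor, Yilmaz and Abara (each a Collar holder); then Sorensen (not a Collar holder).
Among Vasquez, Horvat, Salazar, Okafor, Yilmaz and Abara, by grade within the Order: Vasquez, Horvat and Salazar (Commander) before Okafor, Yilmaz and Abara (Officer).
Among Vasquez, Horvat and Salazar, by date of appointment to the Order (earlier first): Vasquez (8 Sep 1992) before Horvat (1 Sep 1993) before Salazar (1 Mar 2000).
Among Okafor, Yilmaz and Abara, by date of appointment to the Order (earlier first): Okafor (16 Nov 1996) before Yilmaz (8 Jan 1998) before Abara (20 Jul 1998).
Full order: Vasquez, Horvat, Salazar, Okafor, Yilmaz, Abara, Sorensen.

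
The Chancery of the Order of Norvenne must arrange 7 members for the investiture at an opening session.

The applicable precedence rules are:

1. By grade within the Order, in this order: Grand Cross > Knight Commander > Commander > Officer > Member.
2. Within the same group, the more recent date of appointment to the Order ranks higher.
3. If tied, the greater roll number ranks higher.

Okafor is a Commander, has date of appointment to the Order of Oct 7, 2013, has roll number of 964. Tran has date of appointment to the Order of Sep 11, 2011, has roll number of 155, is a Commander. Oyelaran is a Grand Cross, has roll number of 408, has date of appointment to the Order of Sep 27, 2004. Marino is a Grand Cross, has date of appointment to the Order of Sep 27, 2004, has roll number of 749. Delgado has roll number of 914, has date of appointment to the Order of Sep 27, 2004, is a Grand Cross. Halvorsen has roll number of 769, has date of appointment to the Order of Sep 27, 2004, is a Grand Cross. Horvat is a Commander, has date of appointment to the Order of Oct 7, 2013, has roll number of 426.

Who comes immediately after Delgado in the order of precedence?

By grade within the Order: Delgado, Halvorsen, Marino and Oyelaran (Grand Cross); then Okafor, Horvat and Tran (Commander).
Delgado, Halvorsen, Marino and Oyelaran all have date of appointment to the Order Sep 27, 2004, so the next rule applies.
Among Delgado, Halvorsen, Marino and Oyelaran, by roll number (higher first): Delgado (914) before Halvorsen (769) before Marino (749) before Oyelaran (408).
Among Okafor, Horvat and Tran, by date of appointment to the Order (later first): Okafor and Horvat (Oct 7, 2013) before Tran (Sep 11, 2011).
Among Okafor and Horvat, by roll number (higher first): Okafor (964) before Horvat (426).
Order: Delgado, Halvorsen, Marino, Oyelaran, Okafor, Horvat, Tran.

Halvorsen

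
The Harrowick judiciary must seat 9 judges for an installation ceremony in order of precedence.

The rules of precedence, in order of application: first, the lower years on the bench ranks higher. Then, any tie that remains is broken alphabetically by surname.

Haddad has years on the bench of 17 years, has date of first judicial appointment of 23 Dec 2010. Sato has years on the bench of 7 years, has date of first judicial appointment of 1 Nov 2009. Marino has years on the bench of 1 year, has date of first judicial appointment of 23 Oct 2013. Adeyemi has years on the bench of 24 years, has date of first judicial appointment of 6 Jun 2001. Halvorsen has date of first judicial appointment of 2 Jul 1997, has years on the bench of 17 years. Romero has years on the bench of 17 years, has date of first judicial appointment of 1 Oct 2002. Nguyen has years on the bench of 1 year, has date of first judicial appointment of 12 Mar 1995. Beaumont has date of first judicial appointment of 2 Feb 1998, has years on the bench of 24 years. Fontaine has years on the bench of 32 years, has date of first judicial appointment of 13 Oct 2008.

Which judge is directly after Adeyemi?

By years on the bench (lower first): Marino and Nguyen (both 1 year); then Sato (7 years); then Haddad, Halvorsen and Romero (each 17 years); then Adeyemi and Beaumont (both 24 years); then Fontaine (32 years).
Among Marino and Nguyen, alphabetically by surname: Marino before Nguyen.
Among Haddad, Halvorsen and Romero, alphabetically by surname: Haddad before Halvorsen before Romero.
Among Adeyemi and Beaumont, alphabetically by surname: Adeyemi before Beaumont.
Order: Marino, Nguyen, Sato, Haddad, Halvorsen, Romero, Adeyemi, Beaumont, Fontaine.

Beaumont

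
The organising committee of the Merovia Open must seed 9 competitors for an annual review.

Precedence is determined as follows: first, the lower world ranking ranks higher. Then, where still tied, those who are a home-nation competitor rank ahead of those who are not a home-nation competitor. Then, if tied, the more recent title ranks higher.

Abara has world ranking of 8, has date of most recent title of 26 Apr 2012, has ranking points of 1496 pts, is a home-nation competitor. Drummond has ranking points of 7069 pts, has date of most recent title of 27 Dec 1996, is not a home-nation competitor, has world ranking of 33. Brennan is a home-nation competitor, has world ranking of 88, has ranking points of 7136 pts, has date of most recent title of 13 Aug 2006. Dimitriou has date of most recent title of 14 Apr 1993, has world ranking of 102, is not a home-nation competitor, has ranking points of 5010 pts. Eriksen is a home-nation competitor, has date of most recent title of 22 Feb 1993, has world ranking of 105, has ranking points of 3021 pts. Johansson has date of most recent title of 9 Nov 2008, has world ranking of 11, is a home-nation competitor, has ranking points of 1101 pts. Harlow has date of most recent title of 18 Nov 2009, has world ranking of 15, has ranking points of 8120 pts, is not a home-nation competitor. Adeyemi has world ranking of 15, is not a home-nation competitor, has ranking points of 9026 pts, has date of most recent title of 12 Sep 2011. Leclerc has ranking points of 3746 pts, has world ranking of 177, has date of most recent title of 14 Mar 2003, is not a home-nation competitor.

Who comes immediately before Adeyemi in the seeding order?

By world ranking (lower first): Abara (8); then Johansson (11); then Adeyemi and Harlow (both 15); then Drummond (33); then Brennan (88); then Dimitriou (102); then Eriksen (105); then Leclerc (177).
Adeyemi and Harlow are each not a home-nation competitor, so the next rule applies.
Among Adeyemi and Harlow, by date of most recent title (later first): Adeyemi (12 Sep 2011) before Harlow (18 Nov 2009).
Order: Abara, Johansson, Adeyemi, Harlow, Drummond, Brennan, Dimitriou, Eriksen, Leclerc.

Johansson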